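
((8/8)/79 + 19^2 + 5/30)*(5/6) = 855995/2844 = 300.98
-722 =-722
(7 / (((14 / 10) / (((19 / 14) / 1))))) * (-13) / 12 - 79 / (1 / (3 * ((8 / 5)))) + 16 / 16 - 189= -482623 / 840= -574.55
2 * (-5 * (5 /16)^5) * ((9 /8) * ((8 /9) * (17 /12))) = -0.04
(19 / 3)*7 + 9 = 160 / 3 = 53.33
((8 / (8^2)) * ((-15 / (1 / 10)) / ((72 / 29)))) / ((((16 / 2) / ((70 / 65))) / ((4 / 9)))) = -5075 / 11232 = -0.45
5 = 5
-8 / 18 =-4 / 9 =-0.44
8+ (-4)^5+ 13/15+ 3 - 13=-15377/15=-1025.13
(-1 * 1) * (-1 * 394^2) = 155236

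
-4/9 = -0.44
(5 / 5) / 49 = 1 / 49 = 0.02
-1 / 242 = -0.00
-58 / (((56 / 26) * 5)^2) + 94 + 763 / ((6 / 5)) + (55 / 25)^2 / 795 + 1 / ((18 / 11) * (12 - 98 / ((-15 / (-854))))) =3594990273967 / 4929106000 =729.34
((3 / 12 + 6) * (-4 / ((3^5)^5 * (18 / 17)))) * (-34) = 7225 / 7625597484987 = 0.00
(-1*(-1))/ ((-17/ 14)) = -14/ 17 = -0.82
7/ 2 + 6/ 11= 4.05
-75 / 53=-1.42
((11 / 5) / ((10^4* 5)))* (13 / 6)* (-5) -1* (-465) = 139499857 / 300000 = 465.00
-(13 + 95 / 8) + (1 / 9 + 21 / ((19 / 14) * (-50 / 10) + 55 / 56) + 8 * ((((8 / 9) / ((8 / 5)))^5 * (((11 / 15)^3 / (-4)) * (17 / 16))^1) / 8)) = -941397033247 / 33161918400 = -28.39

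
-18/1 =-18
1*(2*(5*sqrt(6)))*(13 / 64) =65*sqrt(6) / 32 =4.98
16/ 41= 0.39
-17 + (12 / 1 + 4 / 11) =-51 / 11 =-4.64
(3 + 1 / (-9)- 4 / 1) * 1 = -10 / 9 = -1.11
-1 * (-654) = 654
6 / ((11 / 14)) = 84 / 11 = 7.64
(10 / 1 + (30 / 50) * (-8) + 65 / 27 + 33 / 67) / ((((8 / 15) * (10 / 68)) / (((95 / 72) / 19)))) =7.17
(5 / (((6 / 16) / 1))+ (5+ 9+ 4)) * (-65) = -6110 / 3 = -2036.67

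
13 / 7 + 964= 6761 / 7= 965.86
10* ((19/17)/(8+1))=1.24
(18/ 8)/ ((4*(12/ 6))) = 9/ 32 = 0.28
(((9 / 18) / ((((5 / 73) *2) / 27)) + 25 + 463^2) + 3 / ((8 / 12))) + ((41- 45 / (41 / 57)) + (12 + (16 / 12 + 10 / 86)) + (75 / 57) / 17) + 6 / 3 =214491.02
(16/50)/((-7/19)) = -152/175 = -0.87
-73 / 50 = -1.46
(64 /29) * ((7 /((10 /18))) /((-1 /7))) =-28224 /145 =-194.65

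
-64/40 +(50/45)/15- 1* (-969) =130609/135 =967.47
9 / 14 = 0.64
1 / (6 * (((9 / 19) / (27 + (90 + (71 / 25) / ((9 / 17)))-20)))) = 218804 / 6075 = 36.02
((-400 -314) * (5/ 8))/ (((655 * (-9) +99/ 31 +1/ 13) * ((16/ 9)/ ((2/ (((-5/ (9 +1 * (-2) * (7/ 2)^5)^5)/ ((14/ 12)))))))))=3881133027113133128266670013/ 159341072089088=24357392455243.31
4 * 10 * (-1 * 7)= -280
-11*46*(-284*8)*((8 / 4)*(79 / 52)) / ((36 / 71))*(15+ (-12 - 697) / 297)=274491806096 / 3159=86891993.07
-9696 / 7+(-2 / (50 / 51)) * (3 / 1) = -243471 / 175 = -1391.26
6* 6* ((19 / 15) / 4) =57 / 5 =11.40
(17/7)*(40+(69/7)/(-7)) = 32147/343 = 93.72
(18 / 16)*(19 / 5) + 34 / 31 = 6661 / 1240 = 5.37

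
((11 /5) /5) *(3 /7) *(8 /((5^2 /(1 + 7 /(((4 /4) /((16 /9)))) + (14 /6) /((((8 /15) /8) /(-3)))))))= -72512 /13125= -5.52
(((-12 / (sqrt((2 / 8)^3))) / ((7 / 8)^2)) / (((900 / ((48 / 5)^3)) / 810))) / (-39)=1019215872 / 398125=2560.04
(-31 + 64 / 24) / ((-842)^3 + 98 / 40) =1700 / 35816861133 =0.00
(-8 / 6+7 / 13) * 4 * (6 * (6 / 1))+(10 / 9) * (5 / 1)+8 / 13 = -12670 / 117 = -108.29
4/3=1.33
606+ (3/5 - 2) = 3023/5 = 604.60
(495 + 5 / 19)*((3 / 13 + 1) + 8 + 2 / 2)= 65870 / 13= 5066.92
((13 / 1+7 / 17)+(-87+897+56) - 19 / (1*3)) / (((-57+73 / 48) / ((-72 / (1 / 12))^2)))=-531827638272 / 45271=-11747645.03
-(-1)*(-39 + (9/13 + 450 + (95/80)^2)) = 413.10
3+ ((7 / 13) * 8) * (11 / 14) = 83 / 13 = 6.38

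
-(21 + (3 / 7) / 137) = -20142 / 959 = -21.00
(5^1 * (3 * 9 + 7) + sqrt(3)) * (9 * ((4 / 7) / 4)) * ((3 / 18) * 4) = 6 * sqrt(3) / 7 + 1020 / 7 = 147.20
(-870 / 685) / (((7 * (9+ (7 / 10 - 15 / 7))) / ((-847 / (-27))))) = -491260 / 652257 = -0.75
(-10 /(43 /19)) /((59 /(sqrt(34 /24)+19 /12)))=-1805 /15222 - 95 * sqrt(51) /7611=-0.21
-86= -86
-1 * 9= -9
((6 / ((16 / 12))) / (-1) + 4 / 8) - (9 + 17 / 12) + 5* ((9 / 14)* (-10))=-3911 / 84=-46.56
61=61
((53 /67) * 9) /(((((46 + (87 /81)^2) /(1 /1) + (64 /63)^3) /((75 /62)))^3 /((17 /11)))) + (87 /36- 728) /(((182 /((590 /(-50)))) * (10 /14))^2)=-1165126291503058446067272045442812751 /194904123737145594840553486068210000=-5.98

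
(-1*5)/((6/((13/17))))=-65/102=-0.64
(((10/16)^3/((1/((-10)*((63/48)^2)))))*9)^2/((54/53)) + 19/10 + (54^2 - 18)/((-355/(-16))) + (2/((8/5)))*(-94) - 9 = 861283530586409/609885356032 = 1412.21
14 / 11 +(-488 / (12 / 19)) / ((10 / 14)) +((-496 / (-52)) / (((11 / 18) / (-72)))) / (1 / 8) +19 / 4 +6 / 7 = -604521139 / 60060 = -10065.29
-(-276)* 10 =2760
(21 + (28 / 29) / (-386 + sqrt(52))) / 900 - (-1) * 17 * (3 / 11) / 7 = 25655369647 / 37416594600 - 7 * sqrt(13) / 485929800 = 0.69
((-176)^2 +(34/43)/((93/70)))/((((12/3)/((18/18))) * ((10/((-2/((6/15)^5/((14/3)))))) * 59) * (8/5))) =-677443615625/90601344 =-7477.19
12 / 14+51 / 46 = 633 / 322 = 1.97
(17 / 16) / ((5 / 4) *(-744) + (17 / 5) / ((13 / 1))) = -1105 / 966928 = -0.00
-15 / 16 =-0.94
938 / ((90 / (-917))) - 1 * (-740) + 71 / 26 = -10312903 / 1170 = -8814.45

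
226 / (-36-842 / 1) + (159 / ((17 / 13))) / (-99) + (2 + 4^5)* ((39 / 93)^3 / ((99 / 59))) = 319943291134 / 7336897689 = 43.61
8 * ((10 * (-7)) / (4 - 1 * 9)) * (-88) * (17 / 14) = -11968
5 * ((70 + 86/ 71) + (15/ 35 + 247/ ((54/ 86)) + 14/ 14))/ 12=31266955/ 161028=194.17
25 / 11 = 2.27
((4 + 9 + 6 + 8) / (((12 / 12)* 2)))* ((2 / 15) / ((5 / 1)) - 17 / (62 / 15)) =-171009 / 3100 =-55.16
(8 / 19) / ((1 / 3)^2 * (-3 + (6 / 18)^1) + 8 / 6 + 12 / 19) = 27 / 107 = 0.25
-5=-5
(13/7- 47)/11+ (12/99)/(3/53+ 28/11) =-1421792/350427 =-4.06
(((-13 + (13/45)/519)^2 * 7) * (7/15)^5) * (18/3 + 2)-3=85510978548696443/414205668984375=206.45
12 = 12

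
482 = 482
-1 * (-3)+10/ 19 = 67/ 19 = 3.53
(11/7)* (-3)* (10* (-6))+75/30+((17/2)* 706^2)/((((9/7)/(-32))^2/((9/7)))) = 425161956467/126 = 3374301241.80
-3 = -3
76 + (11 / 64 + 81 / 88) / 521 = 27876353 / 366784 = 76.00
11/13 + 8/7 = 1.99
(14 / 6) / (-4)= -7 / 12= -0.58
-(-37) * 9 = 333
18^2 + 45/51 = 5523/17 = 324.88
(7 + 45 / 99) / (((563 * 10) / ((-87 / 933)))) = -1189 / 9630115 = -0.00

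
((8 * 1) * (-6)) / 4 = -12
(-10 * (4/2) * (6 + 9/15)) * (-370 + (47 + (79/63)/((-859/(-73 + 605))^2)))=94240341316/2213643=42572.51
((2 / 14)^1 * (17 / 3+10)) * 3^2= 141 / 7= 20.14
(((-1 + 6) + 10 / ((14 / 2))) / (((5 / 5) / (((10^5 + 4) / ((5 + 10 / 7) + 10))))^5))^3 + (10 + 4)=37865791542630013365103060291905572387630018556683438030883009466478 / 244140625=155098282158612534743462100000000000000000000000000000000000.00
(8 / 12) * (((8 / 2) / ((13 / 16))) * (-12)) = -512 / 13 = -39.38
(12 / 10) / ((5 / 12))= 72 / 25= 2.88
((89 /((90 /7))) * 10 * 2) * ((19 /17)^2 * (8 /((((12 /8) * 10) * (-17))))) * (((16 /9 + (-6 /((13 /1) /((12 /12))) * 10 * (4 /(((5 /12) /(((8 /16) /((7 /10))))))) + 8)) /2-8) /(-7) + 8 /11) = -111270180928 /5975264295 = -18.62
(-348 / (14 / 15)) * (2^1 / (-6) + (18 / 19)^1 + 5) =-278400 / 133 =-2093.23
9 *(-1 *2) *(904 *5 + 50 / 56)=-1139265 / 14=-81376.07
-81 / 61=-1.33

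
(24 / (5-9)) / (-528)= 1 / 88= 0.01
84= 84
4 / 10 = 2 / 5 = 0.40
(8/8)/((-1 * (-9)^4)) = -1/6561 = -0.00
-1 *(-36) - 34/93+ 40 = 7034/93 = 75.63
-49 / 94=-0.52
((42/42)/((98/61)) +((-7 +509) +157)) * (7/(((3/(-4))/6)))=-258572/7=-36938.86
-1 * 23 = -23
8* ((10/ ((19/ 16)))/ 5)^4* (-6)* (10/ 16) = -241.38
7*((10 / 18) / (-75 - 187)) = -35 / 2358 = -0.01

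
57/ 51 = 19/ 17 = 1.12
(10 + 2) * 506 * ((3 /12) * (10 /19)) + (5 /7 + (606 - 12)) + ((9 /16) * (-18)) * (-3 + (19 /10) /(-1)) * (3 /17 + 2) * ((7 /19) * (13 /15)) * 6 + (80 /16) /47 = 34018941567 /21253400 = 1600.64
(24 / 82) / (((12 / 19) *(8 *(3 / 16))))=38 / 123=0.31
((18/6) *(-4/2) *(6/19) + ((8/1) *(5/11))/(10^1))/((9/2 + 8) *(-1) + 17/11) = 640/4579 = 0.14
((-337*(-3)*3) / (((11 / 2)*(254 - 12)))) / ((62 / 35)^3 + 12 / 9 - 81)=-390119625 / 12687279671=-0.03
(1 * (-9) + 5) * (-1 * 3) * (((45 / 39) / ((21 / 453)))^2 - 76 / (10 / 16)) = 247395324 / 41405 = 5975.01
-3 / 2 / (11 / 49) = -147 / 22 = -6.68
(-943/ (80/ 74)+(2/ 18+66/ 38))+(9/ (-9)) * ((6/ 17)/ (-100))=-506064233/ 581400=-870.42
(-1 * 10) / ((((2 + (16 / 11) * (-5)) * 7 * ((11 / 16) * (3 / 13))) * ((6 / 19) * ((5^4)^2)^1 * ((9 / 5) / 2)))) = 3952 / 256921875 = 0.00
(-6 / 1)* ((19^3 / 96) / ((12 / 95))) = -651605 / 192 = -3393.78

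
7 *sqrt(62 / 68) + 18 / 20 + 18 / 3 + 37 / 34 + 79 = 7 *sqrt(1054) / 34 + 7394 / 85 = 93.67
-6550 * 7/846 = -22925/423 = -54.20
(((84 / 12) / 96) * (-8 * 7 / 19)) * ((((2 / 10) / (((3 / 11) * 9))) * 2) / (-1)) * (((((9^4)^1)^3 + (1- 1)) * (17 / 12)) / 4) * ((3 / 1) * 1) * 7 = 223645838264541 / 3040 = 73567709955.44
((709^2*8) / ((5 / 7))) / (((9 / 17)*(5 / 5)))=478552312 / 45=10634495.82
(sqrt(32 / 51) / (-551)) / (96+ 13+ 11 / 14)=-56 * sqrt(102) / 43191237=-0.00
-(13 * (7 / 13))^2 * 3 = -147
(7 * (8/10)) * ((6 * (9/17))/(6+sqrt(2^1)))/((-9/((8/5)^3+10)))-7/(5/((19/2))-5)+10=148008 * sqrt(2)/180625+1200827/180625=7.81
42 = 42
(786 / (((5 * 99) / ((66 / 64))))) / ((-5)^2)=131 / 2000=0.07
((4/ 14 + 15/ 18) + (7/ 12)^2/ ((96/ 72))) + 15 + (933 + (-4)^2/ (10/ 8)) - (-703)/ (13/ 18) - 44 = 165246583/ 87360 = 1891.56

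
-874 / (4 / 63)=-27531 / 2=-13765.50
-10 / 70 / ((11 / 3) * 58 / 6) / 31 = -9 / 69223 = -0.00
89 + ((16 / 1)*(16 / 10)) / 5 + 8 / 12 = 7109 / 75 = 94.79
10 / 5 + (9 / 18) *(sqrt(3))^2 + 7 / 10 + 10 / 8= 109 / 20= 5.45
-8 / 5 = -1.60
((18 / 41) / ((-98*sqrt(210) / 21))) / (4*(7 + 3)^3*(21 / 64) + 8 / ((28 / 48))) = -sqrt(210) / 2960405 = -0.00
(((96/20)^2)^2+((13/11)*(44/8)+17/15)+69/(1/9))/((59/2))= 4348031/110625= 39.30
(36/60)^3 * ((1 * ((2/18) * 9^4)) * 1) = 19683/125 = 157.46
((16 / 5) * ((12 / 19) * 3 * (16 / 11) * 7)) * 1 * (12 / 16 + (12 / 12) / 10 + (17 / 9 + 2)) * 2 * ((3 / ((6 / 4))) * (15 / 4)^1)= 4585728 / 1045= 4388.26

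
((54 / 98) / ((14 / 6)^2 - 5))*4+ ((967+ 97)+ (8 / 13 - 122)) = 603605 / 637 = 947.57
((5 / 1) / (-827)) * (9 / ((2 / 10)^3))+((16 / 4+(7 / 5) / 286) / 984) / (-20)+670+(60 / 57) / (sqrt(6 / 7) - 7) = 32936081270356571 / 49673972004800 - 20 * sqrt(42) / 6403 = 663.02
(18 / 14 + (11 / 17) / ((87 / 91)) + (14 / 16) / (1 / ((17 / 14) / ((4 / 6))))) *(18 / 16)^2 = 31810833 / 7067648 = 4.50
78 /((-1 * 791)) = -78 /791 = -0.10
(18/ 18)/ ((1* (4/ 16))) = 4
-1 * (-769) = 769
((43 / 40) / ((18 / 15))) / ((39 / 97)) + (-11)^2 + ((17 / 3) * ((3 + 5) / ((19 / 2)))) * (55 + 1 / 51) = 13721345 / 35568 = 385.78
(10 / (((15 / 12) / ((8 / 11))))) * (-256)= -16384 / 11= -1489.45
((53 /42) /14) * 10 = 0.90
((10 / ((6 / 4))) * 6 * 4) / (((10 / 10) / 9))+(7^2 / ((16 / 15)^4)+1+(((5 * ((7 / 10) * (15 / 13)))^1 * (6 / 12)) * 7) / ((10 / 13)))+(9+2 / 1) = 98843121 / 65536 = 1508.23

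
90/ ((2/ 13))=585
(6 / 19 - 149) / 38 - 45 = -35315 / 722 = -48.91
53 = 53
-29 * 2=-58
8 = 8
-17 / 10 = -1.70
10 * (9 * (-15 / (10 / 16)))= -2160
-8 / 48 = -1 / 6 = -0.17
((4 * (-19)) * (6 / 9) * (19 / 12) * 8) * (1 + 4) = -28880 / 9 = -3208.89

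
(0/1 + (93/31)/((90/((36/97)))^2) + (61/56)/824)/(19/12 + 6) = 44707359/246933559600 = 0.00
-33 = -33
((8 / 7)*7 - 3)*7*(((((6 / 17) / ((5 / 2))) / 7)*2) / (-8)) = -3 / 17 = -0.18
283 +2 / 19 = 5379 / 19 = 283.11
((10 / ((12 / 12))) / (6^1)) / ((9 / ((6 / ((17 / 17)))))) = 1.11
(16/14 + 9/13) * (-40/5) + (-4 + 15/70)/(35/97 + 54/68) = -17.96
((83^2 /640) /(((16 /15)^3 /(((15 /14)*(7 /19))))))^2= 4865219438765625 /396923697627136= 12.26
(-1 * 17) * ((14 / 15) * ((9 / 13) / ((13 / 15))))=-2142 / 169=-12.67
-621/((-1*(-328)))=-621/328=-1.89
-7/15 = -0.47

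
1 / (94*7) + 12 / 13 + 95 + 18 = 974511 / 8554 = 113.92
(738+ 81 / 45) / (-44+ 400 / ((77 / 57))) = 284823 / 97060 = 2.93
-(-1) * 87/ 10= 87/ 10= 8.70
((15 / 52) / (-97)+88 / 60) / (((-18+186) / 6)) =110743 / 2118480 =0.05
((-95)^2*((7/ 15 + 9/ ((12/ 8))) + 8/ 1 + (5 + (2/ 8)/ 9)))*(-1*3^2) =-6333745/ 4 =-1583436.25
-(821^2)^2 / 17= -454331269681 / 17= -26725368804.76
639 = 639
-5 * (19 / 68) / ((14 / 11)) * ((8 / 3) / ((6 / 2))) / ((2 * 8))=-1045 / 17136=-0.06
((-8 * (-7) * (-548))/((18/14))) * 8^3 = -109985792/9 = -12220643.56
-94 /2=-47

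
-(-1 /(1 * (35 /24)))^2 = -576 /1225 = -0.47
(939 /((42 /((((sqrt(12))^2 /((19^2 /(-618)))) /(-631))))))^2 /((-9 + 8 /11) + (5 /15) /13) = -288931852813032 /4497767844288761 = -0.06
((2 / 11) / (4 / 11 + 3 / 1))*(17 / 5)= 34 / 185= 0.18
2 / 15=0.13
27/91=0.30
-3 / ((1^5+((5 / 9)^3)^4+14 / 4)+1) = -0.55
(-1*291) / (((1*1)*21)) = -97 / 7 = -13.86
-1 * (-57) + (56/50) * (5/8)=577/10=57.70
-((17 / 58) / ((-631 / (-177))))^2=-9054081 / 1339413604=-0.01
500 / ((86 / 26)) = 151.16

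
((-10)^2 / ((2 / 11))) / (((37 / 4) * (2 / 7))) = 7700 / 37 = 208.11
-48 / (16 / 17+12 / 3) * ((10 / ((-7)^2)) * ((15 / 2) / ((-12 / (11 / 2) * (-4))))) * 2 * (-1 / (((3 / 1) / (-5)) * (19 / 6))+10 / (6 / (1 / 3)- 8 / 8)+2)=-138325 / 13034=-10.61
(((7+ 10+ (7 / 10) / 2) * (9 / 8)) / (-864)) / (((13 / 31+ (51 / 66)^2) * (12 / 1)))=-1301597 / 702766080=-0.00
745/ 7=106.43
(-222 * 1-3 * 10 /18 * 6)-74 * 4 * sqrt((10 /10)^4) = -528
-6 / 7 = -0.86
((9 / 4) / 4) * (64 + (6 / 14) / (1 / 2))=2043 / 56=36.48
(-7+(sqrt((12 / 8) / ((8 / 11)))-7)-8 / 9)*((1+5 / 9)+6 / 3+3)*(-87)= 229274 / 27-1711*sqrt(33) / 12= 7672.55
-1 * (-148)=148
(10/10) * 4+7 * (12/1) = 88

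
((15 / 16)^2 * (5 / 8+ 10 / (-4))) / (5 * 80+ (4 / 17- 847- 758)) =19125 / 13981696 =0.00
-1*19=-19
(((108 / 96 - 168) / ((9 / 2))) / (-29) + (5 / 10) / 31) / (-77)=-13969 / 830676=-0.02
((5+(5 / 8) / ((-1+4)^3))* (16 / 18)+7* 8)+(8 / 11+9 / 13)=2150428 / 34749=61.88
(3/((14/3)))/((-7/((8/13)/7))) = -36/4459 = -0.01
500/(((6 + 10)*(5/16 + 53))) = 0.59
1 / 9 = 0.11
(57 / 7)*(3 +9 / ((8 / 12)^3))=15219 / 56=271.77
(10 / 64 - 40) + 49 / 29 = -35407 / 928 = -38.15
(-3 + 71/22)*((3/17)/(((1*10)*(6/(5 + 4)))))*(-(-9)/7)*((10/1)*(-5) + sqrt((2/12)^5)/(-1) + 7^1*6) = -81/1309- 3*sqrt(6)/83776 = -0.06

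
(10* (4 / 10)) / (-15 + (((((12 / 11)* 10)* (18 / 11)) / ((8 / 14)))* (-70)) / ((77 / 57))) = -0.00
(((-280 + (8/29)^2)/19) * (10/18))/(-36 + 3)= 392360/1581921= 0.25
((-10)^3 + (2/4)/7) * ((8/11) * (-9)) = 503964/77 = 6544.99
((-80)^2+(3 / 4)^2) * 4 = 102409 / 4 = 25602.25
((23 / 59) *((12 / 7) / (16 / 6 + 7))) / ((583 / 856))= 708768 / 6982591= 0.10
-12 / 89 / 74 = -6 / 3293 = -0.00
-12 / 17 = -0.71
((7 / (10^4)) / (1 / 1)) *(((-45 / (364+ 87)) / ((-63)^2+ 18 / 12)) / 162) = -0.00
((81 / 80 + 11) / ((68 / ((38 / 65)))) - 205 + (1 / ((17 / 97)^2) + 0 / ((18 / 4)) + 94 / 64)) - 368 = -809815161 / 1502800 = -538.87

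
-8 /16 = -1 /2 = -0.50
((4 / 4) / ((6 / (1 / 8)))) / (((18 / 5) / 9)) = 5 / 96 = 0.05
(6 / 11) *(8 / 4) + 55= 617 / 11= 56.09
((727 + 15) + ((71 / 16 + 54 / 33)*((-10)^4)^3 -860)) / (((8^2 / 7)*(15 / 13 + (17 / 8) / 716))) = 544154406239428439 / 947551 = 574274531122.26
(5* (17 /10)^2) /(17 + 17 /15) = 51 /64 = 0.80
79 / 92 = 0.86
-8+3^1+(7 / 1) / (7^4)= -5.00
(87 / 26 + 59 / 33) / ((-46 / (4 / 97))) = -4405 / 957099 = -0.00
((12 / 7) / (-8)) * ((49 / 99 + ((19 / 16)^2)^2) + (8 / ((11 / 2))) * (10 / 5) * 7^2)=-940957075 / 30277632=-31.08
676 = 676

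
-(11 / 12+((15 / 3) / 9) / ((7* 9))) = -2099 / 2268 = -0.93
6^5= 7776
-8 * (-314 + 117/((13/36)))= -80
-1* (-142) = 142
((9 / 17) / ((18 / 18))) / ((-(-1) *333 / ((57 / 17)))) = 57 / 10693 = 0.01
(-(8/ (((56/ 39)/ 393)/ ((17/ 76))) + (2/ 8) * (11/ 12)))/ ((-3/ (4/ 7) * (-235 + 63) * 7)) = -3128171/ 40353264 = -0.08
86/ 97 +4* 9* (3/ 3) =3578/ 97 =36.89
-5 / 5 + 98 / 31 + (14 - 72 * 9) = -19587 / 31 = -631.84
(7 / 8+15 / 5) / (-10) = -31 / 80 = -0.39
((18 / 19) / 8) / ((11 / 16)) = 36 / 209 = 0.17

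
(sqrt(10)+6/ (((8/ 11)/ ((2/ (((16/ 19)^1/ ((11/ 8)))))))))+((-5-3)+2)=24.10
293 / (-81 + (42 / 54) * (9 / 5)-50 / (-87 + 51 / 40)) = -5023485 / 1354742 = -3.71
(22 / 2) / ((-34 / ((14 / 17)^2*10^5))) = -107800000 / 4913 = -21941.79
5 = 5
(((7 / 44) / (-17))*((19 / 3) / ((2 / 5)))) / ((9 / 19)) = -12635 / 40392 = -0.31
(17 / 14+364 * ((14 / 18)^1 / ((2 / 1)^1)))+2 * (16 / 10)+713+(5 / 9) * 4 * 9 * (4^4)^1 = 3766751 / 630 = 5978.97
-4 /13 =-0.31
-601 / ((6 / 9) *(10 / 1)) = -1803 / 20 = -90.15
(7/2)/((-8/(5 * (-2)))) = 35/8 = 4.38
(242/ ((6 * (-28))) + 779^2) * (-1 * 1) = -50974523/ 84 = -606839.56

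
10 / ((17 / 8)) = 80 / 17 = 4.71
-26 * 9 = -234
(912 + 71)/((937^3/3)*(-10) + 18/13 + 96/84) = -268359/748617826540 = -0.00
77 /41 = 1.88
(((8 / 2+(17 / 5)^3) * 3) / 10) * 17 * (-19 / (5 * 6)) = -1748399 / 12500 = -139.87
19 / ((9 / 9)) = 19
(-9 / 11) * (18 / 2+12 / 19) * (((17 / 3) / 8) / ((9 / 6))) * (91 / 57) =-94367 / 15884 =-5.94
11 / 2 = 5.50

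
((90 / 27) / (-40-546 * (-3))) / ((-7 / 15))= -25 / 5593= -0.00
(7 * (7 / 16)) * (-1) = -49 / 16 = -3.06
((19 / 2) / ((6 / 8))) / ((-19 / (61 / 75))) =-122 / 225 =-0.54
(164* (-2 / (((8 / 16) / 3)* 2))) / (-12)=82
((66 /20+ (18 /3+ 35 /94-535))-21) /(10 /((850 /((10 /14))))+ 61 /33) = -504175749 /1713620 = -294.22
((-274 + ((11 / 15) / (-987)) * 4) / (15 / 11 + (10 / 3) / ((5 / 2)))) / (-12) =22311377 / 2635290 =8.47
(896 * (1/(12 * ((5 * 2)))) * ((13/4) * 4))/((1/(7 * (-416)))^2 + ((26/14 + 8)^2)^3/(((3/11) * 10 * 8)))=29643963940864/12839671370761071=0.00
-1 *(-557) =557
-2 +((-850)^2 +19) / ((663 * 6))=714563 / 3978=179.63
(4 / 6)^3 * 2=16 / 27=0.59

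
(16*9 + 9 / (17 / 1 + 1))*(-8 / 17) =-68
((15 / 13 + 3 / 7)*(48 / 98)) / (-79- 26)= -1152 / 156065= -0.01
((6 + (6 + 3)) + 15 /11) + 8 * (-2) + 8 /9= 124 /99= 1.25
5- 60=-55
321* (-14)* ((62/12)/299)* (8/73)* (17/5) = -3157784/109135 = -28.93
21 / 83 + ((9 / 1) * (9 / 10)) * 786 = 2642244 / 415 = 6366.85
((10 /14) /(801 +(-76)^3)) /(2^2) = -1 /2453780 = -0.00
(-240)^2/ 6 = 9600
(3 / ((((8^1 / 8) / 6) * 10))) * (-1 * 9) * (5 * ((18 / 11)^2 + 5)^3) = -64942972209 / 1771561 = -36658.61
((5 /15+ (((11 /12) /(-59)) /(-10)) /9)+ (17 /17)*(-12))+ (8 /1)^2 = 3334691 /63720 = 52.33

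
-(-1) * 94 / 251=0.37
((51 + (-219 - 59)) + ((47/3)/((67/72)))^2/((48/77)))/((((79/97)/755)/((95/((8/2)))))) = 7111172327725/1418524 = 5013078.61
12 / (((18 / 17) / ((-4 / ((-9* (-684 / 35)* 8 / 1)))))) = -595 / 18468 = -0.03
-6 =-6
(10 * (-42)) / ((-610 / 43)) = 1806 / 61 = 29.61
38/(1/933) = 35454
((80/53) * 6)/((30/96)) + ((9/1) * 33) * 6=95982/53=1810.98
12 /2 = 6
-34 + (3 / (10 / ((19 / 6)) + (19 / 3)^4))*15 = -84283351 / 2480959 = -33.97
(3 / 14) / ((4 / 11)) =33 / 56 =0.59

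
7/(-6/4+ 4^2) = 0.48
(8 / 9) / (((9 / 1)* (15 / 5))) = 8 / 243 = 0.03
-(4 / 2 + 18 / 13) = -44 / 13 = -3.38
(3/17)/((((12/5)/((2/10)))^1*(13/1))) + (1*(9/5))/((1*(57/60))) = 31843/16796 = 1.90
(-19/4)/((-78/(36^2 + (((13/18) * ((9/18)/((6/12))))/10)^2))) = 797820811/10108800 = 78.92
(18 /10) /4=0.45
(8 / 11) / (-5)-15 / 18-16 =-5603 / 330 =-16.98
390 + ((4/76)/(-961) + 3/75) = 178043484/456475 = 390.04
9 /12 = 3 /4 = 0.75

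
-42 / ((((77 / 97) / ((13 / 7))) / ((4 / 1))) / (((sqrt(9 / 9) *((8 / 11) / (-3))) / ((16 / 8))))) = 40352 / 847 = 47.64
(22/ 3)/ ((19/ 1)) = 22/ 57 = 0.39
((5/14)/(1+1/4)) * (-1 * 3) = -6/7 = -0.86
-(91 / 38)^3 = -753571 / 54872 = -13.73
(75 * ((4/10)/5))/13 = 6/13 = 0.46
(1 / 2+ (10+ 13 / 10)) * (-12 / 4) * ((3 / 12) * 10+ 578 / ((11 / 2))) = -3808.72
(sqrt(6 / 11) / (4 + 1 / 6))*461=81.71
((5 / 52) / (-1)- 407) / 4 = -21169 / 208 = -101.77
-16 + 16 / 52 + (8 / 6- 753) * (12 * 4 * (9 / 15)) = -281628 / 13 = -21663.69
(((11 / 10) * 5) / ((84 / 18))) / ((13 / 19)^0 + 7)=0.15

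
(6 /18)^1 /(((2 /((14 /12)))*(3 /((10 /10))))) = 7 /108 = 0.06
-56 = -56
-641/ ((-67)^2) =-641/ 4489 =-0.14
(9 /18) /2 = 1 /4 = 0.25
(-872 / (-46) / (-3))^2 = 39.93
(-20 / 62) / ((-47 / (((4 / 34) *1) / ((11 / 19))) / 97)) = 36860 / 272459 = 0.14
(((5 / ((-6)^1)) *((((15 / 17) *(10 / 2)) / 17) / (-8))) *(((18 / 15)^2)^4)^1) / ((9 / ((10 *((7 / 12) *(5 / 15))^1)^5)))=16807 / 46818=0.36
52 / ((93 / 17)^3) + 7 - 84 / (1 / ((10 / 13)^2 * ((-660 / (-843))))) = -1206932669225 / 38198109573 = -31.60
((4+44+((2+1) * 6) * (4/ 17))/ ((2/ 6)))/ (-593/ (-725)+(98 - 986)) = -1931400/ 10934519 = -0.18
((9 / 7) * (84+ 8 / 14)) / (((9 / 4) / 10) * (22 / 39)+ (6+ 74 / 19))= 26320320 / 2425843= 10.85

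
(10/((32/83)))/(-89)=-415/1424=-0.29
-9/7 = -1.29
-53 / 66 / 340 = -53 / 22440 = -0.00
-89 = -89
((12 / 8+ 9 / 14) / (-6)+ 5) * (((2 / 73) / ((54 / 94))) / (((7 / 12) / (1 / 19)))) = 12220 / 611667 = 0.02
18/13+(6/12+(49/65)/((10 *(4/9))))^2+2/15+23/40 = 51538243/20280000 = 2.54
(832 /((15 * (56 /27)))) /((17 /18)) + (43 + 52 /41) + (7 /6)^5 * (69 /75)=70730574959 /948477600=74.57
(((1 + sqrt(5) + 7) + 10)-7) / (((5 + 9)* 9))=0.11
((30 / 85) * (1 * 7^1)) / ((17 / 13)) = 546 / 289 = 1.89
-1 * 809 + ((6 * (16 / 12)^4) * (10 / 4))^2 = 1048639 / 729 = 1438.46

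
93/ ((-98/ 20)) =-930/ 49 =-18.98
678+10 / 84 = 28481 / 42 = 678.12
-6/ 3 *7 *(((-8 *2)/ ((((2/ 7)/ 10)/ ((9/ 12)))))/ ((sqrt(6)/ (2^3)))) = 7840 *sqrt(6) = 19204.00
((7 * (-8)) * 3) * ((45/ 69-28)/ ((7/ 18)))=271728/ 23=11814.26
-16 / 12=-4 / 3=-1.33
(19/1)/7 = 19/7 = 2.71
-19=-19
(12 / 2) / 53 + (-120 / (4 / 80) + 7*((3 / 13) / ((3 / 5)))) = -1651667 / 689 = -2397.19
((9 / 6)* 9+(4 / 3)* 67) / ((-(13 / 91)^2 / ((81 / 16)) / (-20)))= 4081455 / 8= 510181.88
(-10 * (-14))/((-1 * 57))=-140/57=-2.46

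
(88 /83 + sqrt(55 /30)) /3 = 88 /249 + sqrt(66) /18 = 0.80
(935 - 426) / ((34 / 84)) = 21378 / 17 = 1257.53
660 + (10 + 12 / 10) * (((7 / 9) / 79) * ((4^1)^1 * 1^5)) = 2347868 / 3555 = 660.44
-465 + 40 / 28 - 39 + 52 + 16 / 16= -3147 / 7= -449.57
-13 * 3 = -39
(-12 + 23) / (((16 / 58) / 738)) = 117711 / 4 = 29427.75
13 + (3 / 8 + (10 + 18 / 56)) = 1327 / 56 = 23.70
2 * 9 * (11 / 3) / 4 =33 / 2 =16.50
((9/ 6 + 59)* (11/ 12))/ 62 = 1331/ 1488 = 0.89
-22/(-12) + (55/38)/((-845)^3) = 1.83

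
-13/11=-1.18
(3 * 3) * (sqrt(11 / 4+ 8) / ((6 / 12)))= 9 * sqrt(43)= 59.02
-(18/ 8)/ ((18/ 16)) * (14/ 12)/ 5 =-7/ 15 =-0.47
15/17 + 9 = 168/17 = 9.88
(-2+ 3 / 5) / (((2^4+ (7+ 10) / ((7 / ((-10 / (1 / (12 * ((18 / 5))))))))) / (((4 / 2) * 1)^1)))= 49 / 18080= 0.00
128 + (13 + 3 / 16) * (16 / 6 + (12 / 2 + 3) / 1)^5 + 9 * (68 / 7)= 77580672479 / 27216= 2850553.81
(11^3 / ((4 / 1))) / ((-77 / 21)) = -363 / 4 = -90.75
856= 856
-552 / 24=-23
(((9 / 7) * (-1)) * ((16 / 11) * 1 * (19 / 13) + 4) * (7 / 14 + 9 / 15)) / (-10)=1971 / 2275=0.87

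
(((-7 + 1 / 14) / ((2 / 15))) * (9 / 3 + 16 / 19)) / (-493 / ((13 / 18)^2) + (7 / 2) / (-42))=53851005 / 254954749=0.21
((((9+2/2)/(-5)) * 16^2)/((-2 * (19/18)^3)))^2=2229025112064/47045881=47379.81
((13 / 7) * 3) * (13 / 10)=507 / 70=7.24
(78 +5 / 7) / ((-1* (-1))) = 551 / 7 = 78.71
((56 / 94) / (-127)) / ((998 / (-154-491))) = 9030 / 2978531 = 0.00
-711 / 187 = -3.80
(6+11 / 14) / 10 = 19 / 28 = 0.68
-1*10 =-10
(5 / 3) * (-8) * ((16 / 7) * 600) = -128000 / 7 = -18285.71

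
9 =9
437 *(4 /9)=1748 /9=194.22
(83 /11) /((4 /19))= 1577 /44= 35.84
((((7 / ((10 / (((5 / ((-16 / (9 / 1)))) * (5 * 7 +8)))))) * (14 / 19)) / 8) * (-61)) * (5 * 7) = 40486005 / 2432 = 16647.21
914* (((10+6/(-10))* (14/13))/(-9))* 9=-601412/65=-9252.49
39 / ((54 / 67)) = 871 / 18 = 48.39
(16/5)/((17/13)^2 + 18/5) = 2704/4487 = 0.60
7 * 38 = 266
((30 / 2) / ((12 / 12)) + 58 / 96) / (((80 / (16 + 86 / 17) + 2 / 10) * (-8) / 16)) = -670355 / 85896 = -7.80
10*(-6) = -60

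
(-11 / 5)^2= 121 / 25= 4.84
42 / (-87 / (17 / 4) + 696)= 119 / 1914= 0.06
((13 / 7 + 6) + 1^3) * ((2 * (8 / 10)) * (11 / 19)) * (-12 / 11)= -8.95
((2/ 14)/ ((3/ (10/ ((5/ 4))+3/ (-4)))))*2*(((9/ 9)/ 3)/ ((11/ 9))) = 29/ 154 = 0.19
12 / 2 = 6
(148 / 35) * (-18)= -2664 / 35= -76.11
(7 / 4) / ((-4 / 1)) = -7 / 16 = -0.44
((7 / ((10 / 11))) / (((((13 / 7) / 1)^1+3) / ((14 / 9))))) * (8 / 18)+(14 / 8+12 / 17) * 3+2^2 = 343249 / 27540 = 12.46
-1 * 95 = -95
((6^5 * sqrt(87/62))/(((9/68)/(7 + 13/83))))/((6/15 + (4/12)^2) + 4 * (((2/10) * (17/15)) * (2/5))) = 19630512000 * sqrt(5394)/2529259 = 570024.86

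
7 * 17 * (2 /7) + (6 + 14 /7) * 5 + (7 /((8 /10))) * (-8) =4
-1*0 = 0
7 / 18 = 0.39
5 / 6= 0.83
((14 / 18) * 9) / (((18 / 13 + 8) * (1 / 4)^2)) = 728 / 61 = 11.93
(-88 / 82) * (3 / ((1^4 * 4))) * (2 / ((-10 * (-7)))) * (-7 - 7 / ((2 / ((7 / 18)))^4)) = 18502187 / 114773760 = 0.16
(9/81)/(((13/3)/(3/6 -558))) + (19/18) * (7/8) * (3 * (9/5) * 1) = -29039/3120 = -9.31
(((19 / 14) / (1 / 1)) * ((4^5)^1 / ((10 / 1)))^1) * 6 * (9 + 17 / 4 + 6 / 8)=58368 / 5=11673.60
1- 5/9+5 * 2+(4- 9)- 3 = 22/9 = 2.44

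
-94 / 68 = -47 / 34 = -1.38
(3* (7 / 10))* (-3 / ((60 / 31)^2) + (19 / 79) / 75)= -105861 / 63200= -1.68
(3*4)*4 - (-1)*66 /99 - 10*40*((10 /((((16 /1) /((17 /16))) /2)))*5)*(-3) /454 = 66.22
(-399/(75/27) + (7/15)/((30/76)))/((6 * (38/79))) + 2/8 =-66299/1350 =-49.11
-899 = -899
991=991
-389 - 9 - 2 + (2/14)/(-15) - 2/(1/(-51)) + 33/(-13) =-300.55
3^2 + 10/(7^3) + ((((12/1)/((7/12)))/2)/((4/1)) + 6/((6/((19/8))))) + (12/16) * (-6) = 26001/2744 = 9.48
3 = 3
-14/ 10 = -7/ 5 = -1.40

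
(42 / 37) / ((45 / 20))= 0.50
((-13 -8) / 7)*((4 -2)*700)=-4200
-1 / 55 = -0.02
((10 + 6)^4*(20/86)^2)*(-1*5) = -32768000/1849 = -17722.01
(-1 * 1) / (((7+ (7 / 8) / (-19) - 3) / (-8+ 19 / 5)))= 3192 / 3005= 1.06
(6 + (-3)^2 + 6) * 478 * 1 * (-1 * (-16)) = 160608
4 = 4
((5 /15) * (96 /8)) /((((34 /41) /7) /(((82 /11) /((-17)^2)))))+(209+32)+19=14098248 /54043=260.87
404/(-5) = -404/5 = -80.80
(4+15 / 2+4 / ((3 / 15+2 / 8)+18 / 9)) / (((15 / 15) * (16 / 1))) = 1287 / 1568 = 0.82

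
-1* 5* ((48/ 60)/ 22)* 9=-18/ 11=-1.64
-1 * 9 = -9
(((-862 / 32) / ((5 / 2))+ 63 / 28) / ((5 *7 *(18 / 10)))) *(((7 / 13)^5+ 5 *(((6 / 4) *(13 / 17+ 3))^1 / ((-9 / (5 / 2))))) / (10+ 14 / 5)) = 50352074663 / 610797777408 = 0.08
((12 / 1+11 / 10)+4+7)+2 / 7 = 1707 / 70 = 24.39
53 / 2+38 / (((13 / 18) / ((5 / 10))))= 1373 / 26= 52.81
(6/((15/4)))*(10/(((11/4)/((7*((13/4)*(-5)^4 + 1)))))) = 82768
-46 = -46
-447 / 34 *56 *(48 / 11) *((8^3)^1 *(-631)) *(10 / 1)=1940913192960 / 187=10379214935.61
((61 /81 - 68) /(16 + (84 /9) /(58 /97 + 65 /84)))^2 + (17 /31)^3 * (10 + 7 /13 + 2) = 1776799713747894198163 /165070698296657587200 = 10.76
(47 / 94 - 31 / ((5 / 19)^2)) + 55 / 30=-33398 / 75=-445.31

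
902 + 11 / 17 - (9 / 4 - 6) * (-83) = 40215 / 68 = 591.40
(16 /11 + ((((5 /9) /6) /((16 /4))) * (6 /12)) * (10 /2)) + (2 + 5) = 8.51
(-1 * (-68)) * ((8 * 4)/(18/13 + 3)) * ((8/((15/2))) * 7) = 3168256/855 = 3705.56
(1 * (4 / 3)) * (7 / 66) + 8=806 / 99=8.14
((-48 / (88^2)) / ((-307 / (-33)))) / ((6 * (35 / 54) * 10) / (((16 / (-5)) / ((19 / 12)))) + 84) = -1944 / 188946527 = -0.00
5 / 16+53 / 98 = 669 / 784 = 0.85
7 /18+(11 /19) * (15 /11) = 403 /342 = 1.18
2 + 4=6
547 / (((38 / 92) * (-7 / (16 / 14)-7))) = -201296 / 1995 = -100.90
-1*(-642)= 642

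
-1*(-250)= 250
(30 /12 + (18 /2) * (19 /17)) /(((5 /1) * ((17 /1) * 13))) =427 /37570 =0.01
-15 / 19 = -0.79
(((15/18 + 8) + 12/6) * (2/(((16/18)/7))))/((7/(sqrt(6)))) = 195 * sqrt(6)/8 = 59.71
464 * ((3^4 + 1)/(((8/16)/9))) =684864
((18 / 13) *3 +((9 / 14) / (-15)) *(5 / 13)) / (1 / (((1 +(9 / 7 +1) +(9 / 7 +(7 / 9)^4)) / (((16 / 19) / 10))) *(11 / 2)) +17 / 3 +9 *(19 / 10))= 8235381033 / 45323006351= 0.18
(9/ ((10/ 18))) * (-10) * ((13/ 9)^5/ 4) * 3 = -371293/ 486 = -763.98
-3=-3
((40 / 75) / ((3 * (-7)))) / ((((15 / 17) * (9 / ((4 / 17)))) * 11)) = -32 / 467775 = -0.00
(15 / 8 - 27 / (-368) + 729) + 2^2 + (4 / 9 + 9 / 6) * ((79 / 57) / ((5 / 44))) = 143223581 / 188784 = 758.66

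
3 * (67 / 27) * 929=62243 / 9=6915.89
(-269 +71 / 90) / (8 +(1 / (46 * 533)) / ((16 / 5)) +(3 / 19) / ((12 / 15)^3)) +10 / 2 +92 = 64.72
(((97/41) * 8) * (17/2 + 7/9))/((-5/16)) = -1036736/1845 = -561.92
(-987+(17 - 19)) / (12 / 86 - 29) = 42527 / 1241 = 34.27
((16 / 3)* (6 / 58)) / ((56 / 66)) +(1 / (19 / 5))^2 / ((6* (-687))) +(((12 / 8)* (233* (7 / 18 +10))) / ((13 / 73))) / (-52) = -391.45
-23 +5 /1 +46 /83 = -1448 /83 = -17.45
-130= -130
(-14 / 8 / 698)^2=49 / 7795264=0.00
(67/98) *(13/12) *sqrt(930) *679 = 84487 *sqrt(930)/168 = 15336.35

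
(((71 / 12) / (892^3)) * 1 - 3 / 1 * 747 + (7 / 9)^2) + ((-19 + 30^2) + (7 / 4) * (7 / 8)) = -312245211922571 / 229953261312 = -1357.86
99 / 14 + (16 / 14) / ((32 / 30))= 57 / 7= 8.14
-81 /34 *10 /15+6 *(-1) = -7.59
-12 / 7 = -1.71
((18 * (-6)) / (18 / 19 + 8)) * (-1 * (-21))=-21546 / 85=-253.48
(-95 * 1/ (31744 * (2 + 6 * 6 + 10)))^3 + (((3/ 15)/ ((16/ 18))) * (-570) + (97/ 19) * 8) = -5875068365526418362701/ 67214390453109522432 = -87.41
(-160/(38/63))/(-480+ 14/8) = 0.55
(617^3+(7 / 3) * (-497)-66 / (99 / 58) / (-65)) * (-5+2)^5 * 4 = -14839968209184 / 65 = -228307203218.22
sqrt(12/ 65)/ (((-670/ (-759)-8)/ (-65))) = 759 * sqrt(195)/ 2701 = 3.92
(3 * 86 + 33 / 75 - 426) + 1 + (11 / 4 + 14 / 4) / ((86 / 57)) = -162.42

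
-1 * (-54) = 54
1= 1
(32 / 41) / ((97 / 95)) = 3040 / 3977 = 0.76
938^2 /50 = 17596.88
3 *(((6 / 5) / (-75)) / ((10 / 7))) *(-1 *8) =168 / 625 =0.27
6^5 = 7776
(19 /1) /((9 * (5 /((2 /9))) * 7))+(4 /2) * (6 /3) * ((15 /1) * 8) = 1360838 /2835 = 480.01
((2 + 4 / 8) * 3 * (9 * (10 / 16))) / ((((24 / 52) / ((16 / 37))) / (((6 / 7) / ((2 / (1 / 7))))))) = 8775 / 3626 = 2.42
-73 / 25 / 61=-0.05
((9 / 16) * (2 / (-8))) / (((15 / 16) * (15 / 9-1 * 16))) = 9 / 860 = 0.01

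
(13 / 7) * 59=767 / 7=109.57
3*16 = 48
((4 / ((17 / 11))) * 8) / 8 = 44 / 17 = 2.59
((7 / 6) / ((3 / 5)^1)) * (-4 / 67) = -0.12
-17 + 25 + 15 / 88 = 719 / 88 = 8.17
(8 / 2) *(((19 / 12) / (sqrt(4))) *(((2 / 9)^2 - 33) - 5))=-29203 / 243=-120.18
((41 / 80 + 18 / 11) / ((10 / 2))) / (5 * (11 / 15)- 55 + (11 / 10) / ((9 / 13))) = -17019 / 1969880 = -0.01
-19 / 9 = -2.11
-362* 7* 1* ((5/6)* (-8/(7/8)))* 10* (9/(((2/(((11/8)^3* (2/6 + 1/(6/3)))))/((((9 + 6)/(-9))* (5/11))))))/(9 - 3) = -68440625/288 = -237641.06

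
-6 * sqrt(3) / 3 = -2 * sqrt(3) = -3.46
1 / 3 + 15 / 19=64 / 57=1.12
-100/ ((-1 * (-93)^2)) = 100/ 8649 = 0.01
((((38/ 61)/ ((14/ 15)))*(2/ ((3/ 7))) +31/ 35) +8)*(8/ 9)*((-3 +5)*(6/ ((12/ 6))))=409936/ 6405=64.00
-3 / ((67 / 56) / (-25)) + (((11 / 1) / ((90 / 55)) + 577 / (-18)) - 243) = -41335 / 201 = -205.65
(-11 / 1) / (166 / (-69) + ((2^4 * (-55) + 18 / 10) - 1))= 3795 / 304154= 0.01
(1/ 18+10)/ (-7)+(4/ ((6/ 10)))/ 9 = -263/ 378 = -0.70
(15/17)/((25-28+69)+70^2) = 15/84422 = 0.00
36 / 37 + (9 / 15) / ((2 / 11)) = 1581 / 370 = 4.27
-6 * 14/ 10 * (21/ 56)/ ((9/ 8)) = -14/ 5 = -2.80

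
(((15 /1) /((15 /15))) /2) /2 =15 /4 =3.75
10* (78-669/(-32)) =15825/16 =989.06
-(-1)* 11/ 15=11/ 15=0.73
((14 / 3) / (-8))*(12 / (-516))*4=7 / 129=0.05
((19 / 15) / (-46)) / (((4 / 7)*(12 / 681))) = -30191 / 11040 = -2.73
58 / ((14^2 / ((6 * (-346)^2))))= 10415292 / 49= 212556.98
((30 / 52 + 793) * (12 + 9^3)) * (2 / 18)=392027 / 6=65337.83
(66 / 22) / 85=3 / 85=0.04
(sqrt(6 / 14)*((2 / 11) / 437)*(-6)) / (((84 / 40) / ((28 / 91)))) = -160*sqrt(21) / 3062059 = -0.00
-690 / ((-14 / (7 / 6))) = 115 / 2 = 57.50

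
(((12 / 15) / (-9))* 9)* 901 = -3604 / 5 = -720.80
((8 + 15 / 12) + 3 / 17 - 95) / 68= -5819 / 4624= -1.26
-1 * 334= -334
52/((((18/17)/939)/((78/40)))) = 899249/10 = 89924.90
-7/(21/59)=-59/3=-19.67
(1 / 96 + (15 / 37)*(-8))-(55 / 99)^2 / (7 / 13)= -2555087 / 671328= -3.81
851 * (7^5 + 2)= 14304459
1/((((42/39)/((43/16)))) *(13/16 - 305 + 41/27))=-15093/1830542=-0.01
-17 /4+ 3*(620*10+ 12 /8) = 74401 /4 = 18600.25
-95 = -95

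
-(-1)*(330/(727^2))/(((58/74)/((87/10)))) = 0.01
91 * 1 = 91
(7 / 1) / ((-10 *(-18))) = 7 / 180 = 0.04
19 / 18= 1.06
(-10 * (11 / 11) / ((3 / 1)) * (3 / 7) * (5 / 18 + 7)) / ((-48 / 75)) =16375 / 1008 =16.25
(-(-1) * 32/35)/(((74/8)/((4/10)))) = 256/6475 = 0.04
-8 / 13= -0.62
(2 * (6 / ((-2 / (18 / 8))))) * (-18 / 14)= 243 / 14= 17.36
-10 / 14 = -5 / 7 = -0.71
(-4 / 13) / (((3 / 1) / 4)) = -16 / 39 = -0.41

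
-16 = -16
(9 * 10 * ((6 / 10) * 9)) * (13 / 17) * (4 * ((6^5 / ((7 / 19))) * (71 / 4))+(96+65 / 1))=66281828418 / 119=556990154.77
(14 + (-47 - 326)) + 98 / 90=-16106 / 45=-357.91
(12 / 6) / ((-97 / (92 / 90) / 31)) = -0.65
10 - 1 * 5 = 5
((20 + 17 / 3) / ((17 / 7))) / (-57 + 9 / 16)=-1232 / 6579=-0.19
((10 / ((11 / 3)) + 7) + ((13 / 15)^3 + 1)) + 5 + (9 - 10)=570917 / 37125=15.38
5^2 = 25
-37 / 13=-2.85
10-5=5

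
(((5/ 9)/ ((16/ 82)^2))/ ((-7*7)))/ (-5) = 1681/ 28224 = 0.06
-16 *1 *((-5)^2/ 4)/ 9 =-100/ 9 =-11.11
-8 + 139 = 131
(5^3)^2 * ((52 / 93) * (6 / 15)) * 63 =6825000 / 31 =220161.29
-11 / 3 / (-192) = 11 / 576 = 0.02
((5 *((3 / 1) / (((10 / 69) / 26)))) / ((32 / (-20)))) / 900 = -299 / 160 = -1.87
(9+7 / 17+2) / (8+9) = 194 / 289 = 0.67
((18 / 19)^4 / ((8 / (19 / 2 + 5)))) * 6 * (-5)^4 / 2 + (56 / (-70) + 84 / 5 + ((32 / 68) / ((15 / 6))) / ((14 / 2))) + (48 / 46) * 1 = 4912627650043 / 1783442885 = 2754.58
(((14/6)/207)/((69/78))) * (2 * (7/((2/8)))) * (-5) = -50960/14283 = -3.57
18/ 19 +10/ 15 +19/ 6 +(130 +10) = 16505/ 114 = 144.78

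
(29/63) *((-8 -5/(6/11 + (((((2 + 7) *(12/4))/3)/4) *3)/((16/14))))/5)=-577912/715365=-0.81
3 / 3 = 1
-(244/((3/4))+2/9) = -2930/9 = -325.56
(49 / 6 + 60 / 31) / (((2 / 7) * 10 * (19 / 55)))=144683 / 14136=10.24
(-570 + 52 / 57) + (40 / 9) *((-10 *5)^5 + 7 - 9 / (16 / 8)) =-237500095414 / 171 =-1388889446.87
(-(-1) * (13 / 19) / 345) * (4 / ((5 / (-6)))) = -0.01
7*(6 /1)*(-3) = -126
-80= -80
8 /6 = 4 /3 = 1.33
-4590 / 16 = -2295 / 8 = -286.88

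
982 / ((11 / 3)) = 267.82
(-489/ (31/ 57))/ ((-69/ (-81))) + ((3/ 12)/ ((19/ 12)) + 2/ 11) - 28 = -161409192/ 149017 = -1083.16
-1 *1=-1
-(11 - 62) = 51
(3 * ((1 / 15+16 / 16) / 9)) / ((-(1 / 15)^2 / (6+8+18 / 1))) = -2560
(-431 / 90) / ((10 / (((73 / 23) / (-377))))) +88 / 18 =38183863 / 7803900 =4.89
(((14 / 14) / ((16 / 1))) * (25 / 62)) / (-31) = -25 / 30752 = -0.00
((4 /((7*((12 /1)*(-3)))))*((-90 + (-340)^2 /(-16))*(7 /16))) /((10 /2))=1463 /144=10.16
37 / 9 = 4.11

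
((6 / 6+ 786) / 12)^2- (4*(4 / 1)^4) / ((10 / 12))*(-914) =1127424.37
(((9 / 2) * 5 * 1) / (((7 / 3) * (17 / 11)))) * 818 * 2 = 1214730 / 119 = 10207.82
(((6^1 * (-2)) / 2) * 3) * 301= -5418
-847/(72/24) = -282.33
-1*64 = -64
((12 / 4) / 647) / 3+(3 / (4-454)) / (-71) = 11297 / 6890550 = 0.00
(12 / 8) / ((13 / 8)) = 12 / 13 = 0.92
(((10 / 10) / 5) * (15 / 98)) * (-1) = -3 / 98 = -0.03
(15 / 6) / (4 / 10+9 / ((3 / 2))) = 25 / 64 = 0.39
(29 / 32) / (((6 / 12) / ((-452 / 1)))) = -3277 / 4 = -819.25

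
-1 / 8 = -0.12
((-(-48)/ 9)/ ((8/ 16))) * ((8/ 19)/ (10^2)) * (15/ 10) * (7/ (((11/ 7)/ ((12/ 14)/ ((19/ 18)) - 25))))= -720608/ 99275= -7.26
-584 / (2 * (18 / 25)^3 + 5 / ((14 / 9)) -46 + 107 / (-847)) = 13.85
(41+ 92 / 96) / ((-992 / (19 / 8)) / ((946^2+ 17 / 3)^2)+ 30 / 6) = 137909958092269925 / 16434155878198824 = 8.39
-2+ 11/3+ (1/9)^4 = 10936/6561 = 1.67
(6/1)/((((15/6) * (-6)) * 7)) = -2/35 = -0.06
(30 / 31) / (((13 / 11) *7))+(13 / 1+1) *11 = 434764 / 2821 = 154.12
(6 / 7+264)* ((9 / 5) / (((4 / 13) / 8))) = 433836 / 35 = 12395.31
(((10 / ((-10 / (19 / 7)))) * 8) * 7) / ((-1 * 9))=152 / 9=16.89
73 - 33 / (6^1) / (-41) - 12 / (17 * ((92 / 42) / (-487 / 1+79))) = 385899 / 1886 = 204.61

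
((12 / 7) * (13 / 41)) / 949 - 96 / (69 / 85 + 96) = -56953804 / 57468593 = -0.99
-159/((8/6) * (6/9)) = -1431/8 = -178.88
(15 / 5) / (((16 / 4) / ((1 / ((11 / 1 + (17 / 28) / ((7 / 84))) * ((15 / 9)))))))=63 / 2560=0.02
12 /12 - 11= -10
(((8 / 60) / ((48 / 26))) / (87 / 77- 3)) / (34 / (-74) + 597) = -37037 / 572106240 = -0.00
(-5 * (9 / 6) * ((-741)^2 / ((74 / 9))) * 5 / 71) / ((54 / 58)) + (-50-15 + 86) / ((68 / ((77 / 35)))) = -8459127447 / 223295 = -37883.19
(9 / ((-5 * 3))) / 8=-3 / 40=-0.08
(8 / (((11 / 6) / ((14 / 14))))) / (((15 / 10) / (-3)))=-96 / 11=-8.73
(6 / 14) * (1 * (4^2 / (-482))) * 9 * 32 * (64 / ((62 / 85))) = -18800640 / 52297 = -359.50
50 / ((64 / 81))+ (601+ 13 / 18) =191521 / 288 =665.00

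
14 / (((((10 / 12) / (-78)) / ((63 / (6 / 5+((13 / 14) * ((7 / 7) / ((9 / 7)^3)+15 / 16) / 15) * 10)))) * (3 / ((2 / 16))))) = -4212791856 / 2537159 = -1660.44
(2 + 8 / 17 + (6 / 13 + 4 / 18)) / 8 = 3137 / 7956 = 0.39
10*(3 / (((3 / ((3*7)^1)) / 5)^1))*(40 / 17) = 42000 / 17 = 2470.59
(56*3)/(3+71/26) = 29.32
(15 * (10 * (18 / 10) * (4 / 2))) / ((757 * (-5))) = -108 / 757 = -0.14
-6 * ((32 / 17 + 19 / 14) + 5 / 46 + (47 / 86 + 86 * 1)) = -63478785 / 117691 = -539.37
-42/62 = -21/31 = -0.68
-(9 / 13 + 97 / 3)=-1288 / 39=-33.03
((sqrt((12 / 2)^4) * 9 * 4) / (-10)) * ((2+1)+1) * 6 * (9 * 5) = -139968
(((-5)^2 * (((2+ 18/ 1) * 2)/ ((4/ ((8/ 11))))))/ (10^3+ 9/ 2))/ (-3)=-0.06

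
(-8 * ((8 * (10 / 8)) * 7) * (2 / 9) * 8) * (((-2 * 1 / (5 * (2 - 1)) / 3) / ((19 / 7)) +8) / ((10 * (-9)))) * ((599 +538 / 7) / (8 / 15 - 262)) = -12036992 / 52947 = -227.34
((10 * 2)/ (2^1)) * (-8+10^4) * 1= 99920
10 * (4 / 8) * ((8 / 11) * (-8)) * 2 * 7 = -4480 / 11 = -407.27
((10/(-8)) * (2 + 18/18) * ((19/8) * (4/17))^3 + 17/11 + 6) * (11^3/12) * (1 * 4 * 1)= 1441980353/471648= 3057.32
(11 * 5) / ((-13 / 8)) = -440 / 13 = -33.85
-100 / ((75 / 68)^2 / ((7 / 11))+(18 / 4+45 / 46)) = -74446400 / 5501493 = -13.53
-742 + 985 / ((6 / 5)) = 473 / 6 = 78.83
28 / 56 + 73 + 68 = 283 / 2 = 141.50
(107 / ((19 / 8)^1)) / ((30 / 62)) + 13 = 30241 / 285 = 106.11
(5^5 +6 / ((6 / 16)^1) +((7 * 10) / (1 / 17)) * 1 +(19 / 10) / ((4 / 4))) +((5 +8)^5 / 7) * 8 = 30006743 / 70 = 428667.76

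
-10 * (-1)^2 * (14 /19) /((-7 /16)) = 320 /19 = 16.84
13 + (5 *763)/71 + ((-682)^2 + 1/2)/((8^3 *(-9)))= -34.21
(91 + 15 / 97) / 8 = 4421 / 388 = 11.39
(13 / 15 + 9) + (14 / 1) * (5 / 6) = 323 / 15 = 21.53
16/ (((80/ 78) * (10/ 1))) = 39/ 25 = 1.56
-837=-837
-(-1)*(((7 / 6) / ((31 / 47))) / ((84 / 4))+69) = 38549 / 558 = 69.08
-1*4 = -4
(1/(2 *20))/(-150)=-1/6000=-0.00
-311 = -311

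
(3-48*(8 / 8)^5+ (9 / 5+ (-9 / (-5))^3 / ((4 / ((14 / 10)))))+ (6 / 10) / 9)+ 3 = -285691 / 7500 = -38.09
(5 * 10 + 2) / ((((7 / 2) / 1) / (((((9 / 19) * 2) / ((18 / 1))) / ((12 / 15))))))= 130 / 133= 0.98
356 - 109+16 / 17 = 4215 / 17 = 247.94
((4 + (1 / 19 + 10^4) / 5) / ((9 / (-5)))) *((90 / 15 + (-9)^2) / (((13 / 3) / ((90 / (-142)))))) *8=1987577640 / 17537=113336.24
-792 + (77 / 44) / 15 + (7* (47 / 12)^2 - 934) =-1165321 / 720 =-1618.50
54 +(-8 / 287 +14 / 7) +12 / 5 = 83764 / 1435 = 58.37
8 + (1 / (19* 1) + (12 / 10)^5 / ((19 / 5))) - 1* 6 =32151 / 11875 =2.71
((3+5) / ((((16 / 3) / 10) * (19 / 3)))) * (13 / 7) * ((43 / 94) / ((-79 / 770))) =-1383525 / 70547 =-19.61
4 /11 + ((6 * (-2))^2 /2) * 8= 6340 /11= 576.36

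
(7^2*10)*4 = 1960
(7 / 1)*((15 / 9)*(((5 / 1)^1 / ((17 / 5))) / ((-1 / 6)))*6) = -10500 / 17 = -617.65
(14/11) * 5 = 70/11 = 6.36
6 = 6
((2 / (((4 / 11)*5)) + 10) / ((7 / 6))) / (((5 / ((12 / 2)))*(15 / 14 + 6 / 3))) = 3996 / 1075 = 3.72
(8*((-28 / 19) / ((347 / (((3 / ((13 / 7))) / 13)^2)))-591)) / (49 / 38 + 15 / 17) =-30270034648752 / 13904665801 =-2176.97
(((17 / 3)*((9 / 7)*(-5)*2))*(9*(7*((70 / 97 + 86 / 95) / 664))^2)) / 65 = -0.00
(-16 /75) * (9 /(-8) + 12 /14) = 2 /35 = 0.06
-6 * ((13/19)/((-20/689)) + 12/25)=131619/950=138.55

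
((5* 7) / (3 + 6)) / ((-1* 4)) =-35 / 36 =-0.97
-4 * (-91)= 364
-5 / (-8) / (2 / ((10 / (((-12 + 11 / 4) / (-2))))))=25 / 37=0.68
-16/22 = -0.73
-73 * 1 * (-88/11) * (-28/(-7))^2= 9344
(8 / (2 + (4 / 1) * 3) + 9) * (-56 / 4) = -134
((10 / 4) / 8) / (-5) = -1 / 16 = -0.06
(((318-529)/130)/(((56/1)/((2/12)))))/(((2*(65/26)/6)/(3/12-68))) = 57181/145600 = 0.39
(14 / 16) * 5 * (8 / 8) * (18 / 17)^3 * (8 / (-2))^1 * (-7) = 714420 / 4913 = 145.41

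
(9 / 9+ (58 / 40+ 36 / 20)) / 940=17 / 3760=0.00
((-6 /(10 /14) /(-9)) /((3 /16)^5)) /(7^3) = 2097152 /178605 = 11.74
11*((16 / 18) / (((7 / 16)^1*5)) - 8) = -26312 / 315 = -83.53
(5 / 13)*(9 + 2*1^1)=55 / 13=4.23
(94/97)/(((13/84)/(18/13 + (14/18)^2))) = 5514040/442611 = 12.46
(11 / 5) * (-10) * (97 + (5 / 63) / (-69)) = -9276388 / 4347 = -2133.97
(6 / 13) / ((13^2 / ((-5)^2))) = 150 / 2197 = 0.07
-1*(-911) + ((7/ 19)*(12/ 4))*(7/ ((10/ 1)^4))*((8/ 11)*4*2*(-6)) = 118995847/ 130625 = 910.97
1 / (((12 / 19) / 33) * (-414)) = -209 / 1656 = -0.13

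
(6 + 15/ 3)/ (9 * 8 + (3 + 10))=0.13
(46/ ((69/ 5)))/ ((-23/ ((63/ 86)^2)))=-6615/ 85054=-0.08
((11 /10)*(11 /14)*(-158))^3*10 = -873448663879 /34300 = -25464975.62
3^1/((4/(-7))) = -21/4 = -5.25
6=6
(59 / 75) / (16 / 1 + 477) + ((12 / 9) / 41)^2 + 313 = 58364016262 / 186464925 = 313.00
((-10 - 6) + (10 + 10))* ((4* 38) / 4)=152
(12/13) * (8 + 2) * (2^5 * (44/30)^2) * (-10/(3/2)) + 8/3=-495304/117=-4233.37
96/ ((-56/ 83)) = -996/ 7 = -142.29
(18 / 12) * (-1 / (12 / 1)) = -1 / 8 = -0.12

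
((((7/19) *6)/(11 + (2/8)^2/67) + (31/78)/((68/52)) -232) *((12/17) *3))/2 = -5290782963/21585121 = -245.11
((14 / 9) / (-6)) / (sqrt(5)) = -7* sqrt(5) / 135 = -0.12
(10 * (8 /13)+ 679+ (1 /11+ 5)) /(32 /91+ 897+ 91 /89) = 0.77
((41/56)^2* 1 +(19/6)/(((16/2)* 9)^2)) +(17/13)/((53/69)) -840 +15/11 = -9661328026349/11551123584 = -836.40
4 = 4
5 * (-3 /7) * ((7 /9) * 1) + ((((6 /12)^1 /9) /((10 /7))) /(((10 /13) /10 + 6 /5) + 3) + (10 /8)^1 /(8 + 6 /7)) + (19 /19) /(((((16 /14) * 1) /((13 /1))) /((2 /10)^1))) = 1176701 /1551240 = 0.76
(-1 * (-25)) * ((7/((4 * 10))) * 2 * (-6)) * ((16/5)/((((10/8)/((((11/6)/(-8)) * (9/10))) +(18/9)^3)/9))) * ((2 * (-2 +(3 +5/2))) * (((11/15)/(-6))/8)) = 53361/640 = 83.38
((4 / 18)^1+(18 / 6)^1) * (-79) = -2291 / 9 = -254.56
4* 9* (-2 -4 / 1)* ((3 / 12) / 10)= -27 / 5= -5.40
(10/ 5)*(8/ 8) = 2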